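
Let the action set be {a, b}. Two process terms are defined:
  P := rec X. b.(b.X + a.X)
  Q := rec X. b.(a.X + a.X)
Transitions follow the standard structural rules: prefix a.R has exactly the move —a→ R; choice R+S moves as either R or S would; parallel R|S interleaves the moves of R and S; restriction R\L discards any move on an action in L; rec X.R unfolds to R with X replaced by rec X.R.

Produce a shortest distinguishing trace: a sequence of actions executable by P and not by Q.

P's transition system — 2 states:
  p0 = rec X. b.(b.X + a.X) has moves -b-> p1
  p1 = b.(rec X. b.(b.X + a.X)) + a.(rec X. b.(b.X + a.X)) has moves -a-> p0, -b-> p0
Q's transition system — 2 states:
  q0 = rec X. b.(a.X + a.X) has moves -b-> q1
  q1 = a.(rec X. b.(a.X + a.X)) + a.(rec X. b.(a.X + a.X)) has moves -a-> q0
Run σ = ⟨bb⟩ on P: start {p0}
  step 1 (b): {p1}
  step 2 (b): {p0}
  P completes σ.
Run σ = ⟨bb⟩ on Q: start {q0}
  step 1 (b): {q1}
  step 2 (b): ∅ (Q stuck)

bb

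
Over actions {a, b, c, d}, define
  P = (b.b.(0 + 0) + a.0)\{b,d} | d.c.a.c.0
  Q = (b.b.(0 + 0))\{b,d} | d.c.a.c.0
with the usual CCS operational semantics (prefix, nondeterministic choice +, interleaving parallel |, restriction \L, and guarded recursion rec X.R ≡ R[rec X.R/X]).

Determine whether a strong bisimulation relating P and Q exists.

NO

Reachable graph of P (10 states):
  p0 = (b.b.(0 + 0) + a.0)\{b,d} | d.c.a.c.0 :: -a-> p1, -d-> p2
  p1 = 0\{b,d} | d.c.a.c.0 :: -d-> p3
  p2 = (b.b.(0 + 0) + a.0)\{b,d} | c.a.c.0 :: -a-> p3, -c-> p4
  p3 = 0\{b,d} | c.a.c.0 :: -c-> p5
  p4 = (b.b.(0 + 0) + a.0)\{b,d} | a.c.0 :: -a-> p5, -a-> p6
  p5 = 0\{b,d} | a.c.0 :: -a-> p7
  p6 = (b.b.(0 + 0) + a.0)\{b,d} | c.0 :: -a-> p7, -c-> p8
  p7 = 0\{b,d} | c.0 :: -c-> p9
  p8 = (b.b.(0 + 0) + a.0)\{b,d} | 0 :: -a-> p9
  p9 = 0\{b,d} | 0 :: deadlocked
Reachable graph of Q (5 states):
  q0 = (b.b.(0 + 0))\{b,d} | d.c.a.c.0 :: -d-> q1
  q1 = (b.b.(0 + 0))\{b,d} | c.a.c.0 :: -c-> q2
  q2 = (b.b.(0 + 0))\{b,d} | a.c.0 :: -a-> q3
  q3 = (b.b.(0 + 0))\{b,d} | c.0 :: -c-> q4
  q4 = (b.b.(0 + 0))\{b,d} | 0 :: deadlocked
Partition-refinement fixed point:
  B0 = {p0}
  B1 = {p1, q0}
  B2 = {p3, q1}
  B3 = {p5, q2}
  B4 = {p7, q3}
  B5 = {p9, q4}
  B6 = {p2}
  B7 = {p4}
  B8 = {p6}
  B9 = {p8}
p0 ∈ B0, q0 ∈ B1 → different blocks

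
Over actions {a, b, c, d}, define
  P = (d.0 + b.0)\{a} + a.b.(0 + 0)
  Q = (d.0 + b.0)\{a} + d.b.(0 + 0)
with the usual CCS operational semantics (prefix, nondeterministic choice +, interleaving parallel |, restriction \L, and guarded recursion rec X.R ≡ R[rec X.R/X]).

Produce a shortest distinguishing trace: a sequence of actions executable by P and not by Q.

Reachable graph of P (4 states):
  p0 = (d.0 + b.0)\{a} + a.b.(0 + 0) :: —a→ p1, —b→ p2, —d→ p2
  p1 = b.(0 + 0) :: —b→ p3
  p2 = 0\{a} :: deadlocked
  p3 = 0 + 0 :: deadlocked
Reachable graph of Q (4 states):
  q0 = (d.0 + b.0)\{a} + d.b.(0 + 0) :: —b→ q1, —d→ q1, —d→ q2
  q1 = 0\{a} :: deadlocked
  q2 = b.(0 + 0) :: —b→ q3
  q3 = 0 + 0 :: deadlocked
Run σ = ⟨a⟩ on P: start {p0}
  step 1 (a): {p1}
  P completes σ.
Run σ = ⟨a⟩ on Q: start {q0}
  step 1 (a): ∅  — Q cannot continue

a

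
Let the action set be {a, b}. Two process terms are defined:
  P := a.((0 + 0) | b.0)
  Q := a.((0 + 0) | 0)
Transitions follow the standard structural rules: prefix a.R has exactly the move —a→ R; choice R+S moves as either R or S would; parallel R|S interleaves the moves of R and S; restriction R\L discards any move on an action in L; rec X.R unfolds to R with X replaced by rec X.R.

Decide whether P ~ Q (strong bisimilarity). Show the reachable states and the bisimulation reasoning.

P ≁ Q

LTS(P): 3 reachable states
  s0 = a.((0 + 0) | b.0) has moves =a=> s1
  s1 = (0 + 0) | b.0 has moves =b=> s2
  s2 = (0 + 0) | 0 has moves stopped
LTS(Q): 2 reachable states
  t0 = a.((0 + 0) | 0) has moves =a=> t1
  t1 = (0 + 0) | 0 has moves stopped
Coarsest stable partition (strong bisimilarity classes):
  B0 = {s0}
  B1 = {s1}
  B2 = {s2, t1}
  B3 = {t0}
s0 ∈ B0, t0 ∈ B3 → different blocks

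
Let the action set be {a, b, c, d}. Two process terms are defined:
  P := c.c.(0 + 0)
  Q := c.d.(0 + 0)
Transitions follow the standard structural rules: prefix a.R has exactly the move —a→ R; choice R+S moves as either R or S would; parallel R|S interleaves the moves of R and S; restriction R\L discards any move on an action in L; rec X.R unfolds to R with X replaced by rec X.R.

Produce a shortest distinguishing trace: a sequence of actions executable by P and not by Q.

Reachable graph of P (3 states):
  u0 = c.c.(0 + 0) | —c→ u1
  u1 = c.(0 + 0) | —c→ u2
  u2 = 0 + 0 | ∅
Reachable graph of Q (3 states):
  v0 = c.d.(0 + 0) | —c→ v1
  v1 = d.(0 + 0) | —d→ v2
  v2 = 0 + 0 | ∅
Run σ = ⟨cc⟩ on P: start {u0}
  step 1 (c): {u1}
  step 2 (c): {u2}
  ✓ P
Run σ = ⟨cc⟩ on Q: start {v0}
  step 1 (c): {v1}
  step 2 (c): no successor for Q

cc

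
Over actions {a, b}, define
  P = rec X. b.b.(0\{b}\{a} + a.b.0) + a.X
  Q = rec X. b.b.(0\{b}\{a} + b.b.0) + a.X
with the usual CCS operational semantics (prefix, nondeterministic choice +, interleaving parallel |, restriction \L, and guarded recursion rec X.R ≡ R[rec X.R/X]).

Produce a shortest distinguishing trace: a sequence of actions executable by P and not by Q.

P's transition system — 5 states:
  u0 = rec X. b.b.(0\{b}\{a} + a.b.0) + a.X | —a→ u0, —b→ u1
  u1 = b.(0\{b}\{a} + a.b.0) | —b→ u2
  u2 = 0\{b}\{a} + a.b.0 | —a→ u3
  u3 = b.0 | —b→ u4
  u4 = 0 | ·
Q's transition system — 5 states:
  v0 = rec X. b.b.(0\{b}\{a} + b.b.0) + a.X | —a→ v0, —b→ v1
  v1 = b.(0\{b}\{a} + b.b.0) | —b→ v2
  v2 = 0\{b}\{a} + b.b.0 | —b→ v3
  v3 = b.0 | —b→ v4
  v4 = 0 | ·
Trace ⟨bba⟩ through P, begin at {u0}:
  after b @ step 1: {u1}
  after b @ step 2: {u2}
  after a @ step 3: {u3}
  — P admits the full trace.
Trace ⟨bba⟩ through Q, begin at {v0}:
  after b @ step 1: {v1}
  after b @ step 2: {v2}
  after a @ step 3: no successor for Q

bba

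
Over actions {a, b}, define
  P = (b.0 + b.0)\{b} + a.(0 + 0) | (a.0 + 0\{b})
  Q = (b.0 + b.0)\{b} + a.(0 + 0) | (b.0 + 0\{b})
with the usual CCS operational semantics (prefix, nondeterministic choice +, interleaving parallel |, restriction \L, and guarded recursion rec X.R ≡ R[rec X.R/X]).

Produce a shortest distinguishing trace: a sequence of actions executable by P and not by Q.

LTS(P): 4 reachable states
  m0 = (b.0 + b.0)\{b} + a.(0 + 0) | (a.0 + 0\{b}) → ··a··> m1, ··a··> m2
  m1 = (0 + 0) | (a.0 + 0\{b}) → ··a··> m3
  m2 = a.(0 + 0) | 0 → ··a··> m3
  m3 = (0 + 0) | 0 → ·
LTS(Q): 4 reachable states
  n0 = (b.0 + b.0)\{b} + a.(0 + 0) | (b.0 + 0\{b}) → ··a··> n1, ··b··> n2
  n1 = (0 + 0) | (b.0 + 0\{b}) → ··b··> n3
  n2 = a.(0 + 0) | 0 → ··a··> n3
  n3 = (0 + 0) | 0 → ·
Trace ⟨aa⟩ through P, begin at {m0}:
  after a @ step 1: {m1, m2}
  after a @ step 2: {m3}
  ✓ P
Trace ⟨aa⟩ through Q, begin at {n0}:
  after a @ step 1: {n1}
  after a @ step 2: ∅  — Q cannot continue

aa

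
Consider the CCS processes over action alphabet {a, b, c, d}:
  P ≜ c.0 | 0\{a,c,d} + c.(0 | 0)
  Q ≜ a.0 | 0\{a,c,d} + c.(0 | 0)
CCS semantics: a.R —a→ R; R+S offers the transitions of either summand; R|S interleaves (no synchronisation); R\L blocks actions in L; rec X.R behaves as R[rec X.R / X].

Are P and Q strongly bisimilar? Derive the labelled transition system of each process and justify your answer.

NO

LTS(P): 3 reachable states
  m0 = c.0 | 0\{a,c,d} + c.(0 | 0) | -c-> m1, -c-> m2
  m1 = 0 | 0 | (no moves)
  m2 = 0 | 0\{a,c,d} | (no moves)
LTS(Q): 3 reachable states
  n0 = a.0 | 0\{a,c,d} + c.(0 | 0) | -a-> n1, -c-> n2
  n1 = 0 | 0\{a,c,d} | (no moves)
  n2 = 0 | 0 | (no moves)
Coarsest stable partition (strong bisimilarity classes):
  B0 = {m0}
  B1 = {m1, m2, n1, n2}
  B2 = {n0}
m0 ∈ B0, n0 ∈ B2 → different blocks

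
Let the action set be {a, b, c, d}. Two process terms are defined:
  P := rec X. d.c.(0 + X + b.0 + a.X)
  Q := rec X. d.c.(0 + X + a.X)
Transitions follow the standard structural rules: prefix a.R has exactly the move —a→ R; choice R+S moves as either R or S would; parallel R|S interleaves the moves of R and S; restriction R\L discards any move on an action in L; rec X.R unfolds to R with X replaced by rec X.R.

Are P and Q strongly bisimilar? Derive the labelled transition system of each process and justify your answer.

not bisimilar

P's transition system — 4 states:
  m0 = rec X. d.c.(0 + X + b.0 + a.X) ⊢ —d→ m1
  m1 = c.(0 + (rec X. d.c.(0 + X + b.0 + a.X)) + b.0 + a.(rec X. d.c.(0 + X + b.0 + a.X))) ⊢ —c→ m2
  m2 = 0 + (rec X. d.c.(0 + X + b.0 + a.X)) + b.0 + a.(rec X. d.c.(0 + X + b.0 + a.X)) ⊢ —a→ m0, —b→ m3, —d→ m1
  m3 = 0 ⊢ (no moves)
Q's transition system — 3 states:
  n0 = rec X. d.c.(0 + X + a.X) ⊢ —d→ n1
  n1 = c.(0 + (rec X. d.c.(0 + X + a.X)) + a.(rec X. d.c.(0 + X + a.X))) ⊢ —c→ n2
  n2 = 0 + (rec X. d.c.(0 + X + a.X)) + a.(rec X. d.c.(0 + X + a.X)) ⊢ —a→ n0, —d→ n1
Coarsest stable partition (strong bisimilarity classes):
  B0 = {m0}
  B1 = {m1}
  B2 = {m2}
  B3 = {m3}
  B4 = {n0}
  B5 = {n1}
  B6 = {n2}
m0 ∈ B0, n0 ∈ B4 → different blocks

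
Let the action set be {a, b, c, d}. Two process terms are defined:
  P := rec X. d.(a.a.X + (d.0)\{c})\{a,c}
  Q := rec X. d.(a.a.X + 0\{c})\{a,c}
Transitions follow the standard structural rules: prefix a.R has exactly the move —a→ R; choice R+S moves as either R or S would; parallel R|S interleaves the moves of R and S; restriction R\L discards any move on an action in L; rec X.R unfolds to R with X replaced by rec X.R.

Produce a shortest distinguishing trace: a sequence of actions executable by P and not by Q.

Reachable graph of P (3 states):
  p0 = rec X. d.(a.a.X + (d.0)\{c})\{a,c} ⊢ ··d··> p1
  p1 = (a.a.(rec X. d.(a.a.X + (d.0)\{c})\{a,c}) + (d.0)\{c})\{a,c} ⊢ ··d··> p2
  p2 = 0\{c}\{a,c} ⊢ deadlocked
Reachable graph of Q (2 states):
  q0 = rec X. d.(a.a.X + 0\{c})\{a,c} ⊢ ··d··> q1
  q1 = (a.a.(rec X. d.(a.a.X + 0\{c})\{a,c}) + 0\{c})\{a,c} ⊢ deadlocked
Executing dd from P (initial set {p0}):
  [1] d ⇒ {p1}
  [2] d ⇒ {p2}
  ✓ P
Executing dd from Q (initial set {q0}):
  [1] d ⇒ {q1}
  [2] d ⇒ ∅ (Q stuck)

dd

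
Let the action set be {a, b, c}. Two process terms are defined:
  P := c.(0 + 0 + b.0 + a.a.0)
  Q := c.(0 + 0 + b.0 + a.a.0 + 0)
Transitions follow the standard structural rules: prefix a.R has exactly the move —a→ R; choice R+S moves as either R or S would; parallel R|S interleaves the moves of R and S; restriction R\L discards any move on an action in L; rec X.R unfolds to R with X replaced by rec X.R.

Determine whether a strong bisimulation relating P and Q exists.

P's transition system — 4 states:
  m0 = c.(0 + 0 + b.0 + a.a.0) :: --c--▸ m1
  m1 = 0 + 0 + b.0 + a.a.0 :: --a--▸ m2, --b--▸ m3
  m2 = a.0 :: --a--▸ m3
  m3 = 0 :: deadlocked
Q's transition system — 4 states:
  n0 = c.(0 + 0 + b.0 + a.a.0 + 0) :: --c--▸ n1
  n1 = 0 + 0 + b.0 + a.a.0 + 0 :: --a--▸ n2, --b--▸ n3
  n2 = a.0 :: --a--▸ n3
  n3 = 0 :: deadlocked
Bisimilarity quotient blocks:
  B0 = {m0, n0}
  B1 = {m1, n1}
  B2 = {m3, n3}
  B3 = {m2, n2}
m0 ∈ B0, n0 ∈ B0 → same block

YES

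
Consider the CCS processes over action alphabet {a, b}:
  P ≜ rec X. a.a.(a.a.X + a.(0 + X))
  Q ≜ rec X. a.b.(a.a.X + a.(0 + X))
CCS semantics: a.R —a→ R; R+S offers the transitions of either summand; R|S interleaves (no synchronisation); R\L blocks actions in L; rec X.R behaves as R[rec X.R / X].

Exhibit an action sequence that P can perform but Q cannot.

aa

LTS(P): 5 reachable states
  m0 = rec X. a.a.(a.a.X + a.(0 + X)) ⊢ -a-> m1
  m1 = a.(a.a.(rec X. a.a.(a.a.X + a.(0 + X))) + a.(0 + (rec X. a.a.(a.a.X + a.(0 + X))))) ⊢ -a-> m2
  m2 = a.a.(rec X. a.a.(a.a.X + a.(0 + X))) + a.(0 + (rec X. a.a.(a.a.X + a.(0 + X)))) ⊢ -a-> m3, -a-> m4
  m3 = 0 + (rec X. a.a.(a.a.X + a.(0 + X))) ⊢ -a-> m1
  m4 = a.(rec X. a.a.(a.a.X + a.(0 + X))) ⊢ -a-> m0
LTS(Q): 5 reachable states
  n0 = rec X. a.b.(a.a.X + a.(0 + X)) ⊢ -a-> n1
  n1 = b.(a.a.(rec X. a.b.(a.a.X + a.(0 + X))) + a.(0 + (rec X. a.b.(a.a.X + a.(0 + X))))) ⊢ -b-> n2
  n2 = a.a.(rec X. a.b.(a.a.X + a.(0 + X))) + a.(0 + (rec X. a.b.(a.a.X + a.(0 + X)))) ⊢ -a-> n3, -a-> n4
  n3 = 0 + (rec X. a.b.(a.a.X + a.(0 + X))) ⊢ -a-> n1
  n4 = a.(rec X. a.b.(a.a.X + a.(0 + X))) ⊢ -a-> n0
Executing aa from P (initial set {m0}):
  step 1 (a): {m1}
  step 2 (a): {m2}
  — P admits the full trace.
Executing aa from Q (initial set {n0}):
  step 1 (a): {n1}
  step 2 (a): ∅ (Q stuck)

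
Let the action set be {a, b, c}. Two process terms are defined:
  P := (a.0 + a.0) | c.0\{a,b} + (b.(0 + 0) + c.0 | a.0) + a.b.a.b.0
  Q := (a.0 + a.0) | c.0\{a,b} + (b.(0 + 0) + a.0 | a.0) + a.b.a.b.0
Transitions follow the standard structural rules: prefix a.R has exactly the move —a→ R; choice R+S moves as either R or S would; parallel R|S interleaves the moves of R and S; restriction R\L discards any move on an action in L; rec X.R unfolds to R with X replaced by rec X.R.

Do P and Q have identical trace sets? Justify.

P's transition system — 12 states:
  s0 = (a.0 + a.0) | c.0\{a,b} + (b.(0 + 0) + c.0 | a.0) + a.b.a.b.0 → —a→ s1, —a→ s2, —a→ s3, —b→ s4, —c→ s5, —c→ s6
  s1 = 0 | c.0\{a,b} → —c→ s7
  s2 = b.a.b.0 → —b→ s8
  s3 = c.0 | 0 → —c→ s9
  s4 = 0 + 0 → ∅
  s5 = (a.0 + a.0) | 0\{a,b} → —a→ s7
  s6 = 0 | a.0 → —a→ s9
  s7 = 0 | 0\{a,b} → ∅
  s8 = a.b.0 → —a→ s10
  s9 = 0 | 0 → ∅
  s10 = b.0 → —b→ s11
  s11 = 0 → ∅
Q's transition system — 12 states:
  t0 = (a.0 + a.0) | c.0\{a,b} + (b.(0 + 0) + a.0 | a.0) + a.b.a.b.0 → —a→ t1, —a→ t2, —a→ t3, —a→ t4, —b→ t5, —c→ t6
  t1 = 0 | a.0 → —a→ t7
  t2 = 0 | c.0\{a,b} → —c→ t8
  t3 = a.0 | 0 → —a→ t7
  t4 = b.a.b.0 → —b→ t9
  t5 = 0 + 0 → ∅
  t6 = (a.0 + a.0) | 0\{a,b} → —a→ t8
  t7 = 0 | 0 → ∅
  t8 = 0 | 0\{a,b} → ∅
  t9 = a.b.0 → —a→ t10
  t10 = b.0 → —b→ t11
  t11 = 0 → ∅
Executing aa from Q (initial set {t0}):
  after a @ step 1: {t1, t2, t3, t4}
  after a @ step 2: {t7}
  ✓ Q
Executing aa from P (initial set {s0}):
  after a @ step 1: {s1, s2, s3}
  after a @ step 2: no successor for P

traces(P) ≠ traces(Q) — witness ⟨aa⟩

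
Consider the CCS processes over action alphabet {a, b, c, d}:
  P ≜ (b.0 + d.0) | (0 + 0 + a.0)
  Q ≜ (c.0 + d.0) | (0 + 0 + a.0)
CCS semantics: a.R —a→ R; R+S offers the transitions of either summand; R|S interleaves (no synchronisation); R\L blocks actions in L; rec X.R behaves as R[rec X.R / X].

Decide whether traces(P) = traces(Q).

Reachable graph of P (4 states):
  s0 = (b.0 + d.0) | (0 + 0 + a.0) ⊢ --a--▸ s1, --b--▸ s2, --d--▸ s2
  s1 = (b.0 + d.0) | 0 ⊢ --b--▸ s3, --d--▸ s3
  s2 = 0 | (0 + 0 + a.0) ⊢ --a--▸ s3
  s3 = 0 | 0 ⊢ ·
Reachable graph of Q (4 states):
  t0 = (c.0 + d.0) | (0 + 0 + a.0) ⊢ --a--▸ t1, --c--▸ t2, --d--▸ t2
  t1 = (c.0 + d.0) | 0 ⊢ --c--▸ t3, --d--▸ t3
  t2 = 0 | (0 + 0 + a.0) ⊢ --a--▸ t3
  t3 = 0 | 0 ⊢ ·
Trace ⟨b⟩ through P, begin at {s0}:
  after b @ step 1: {s2}
  P completes σ.
Trace ⟨b⟩ through Q, begin at {t0}:
  after b @ step 1: no successor for Q

traces(P) ≠ traces(Q) — witness ⟨b⟩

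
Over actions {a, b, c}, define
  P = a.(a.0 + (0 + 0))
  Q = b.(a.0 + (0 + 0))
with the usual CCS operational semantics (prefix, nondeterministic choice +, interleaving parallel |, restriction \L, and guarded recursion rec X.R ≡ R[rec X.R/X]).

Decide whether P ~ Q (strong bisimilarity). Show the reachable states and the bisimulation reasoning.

P's transition system — 3 states:
  p0 = a.(a.0 + (0 + 0)) ⊢ ··a··> p1
  p1 = a.0 + (0 + 0) ⊢ ··a··> p2
  p2 = 0 ⊢ ·
Q's transition system — 3 states:
  q0 = b.(a.0 + (0 + 0)) ⊢ ··b··> q1
  q1 = a.0 + (0 + 0) ⊢ ··a··> q2
  q2 = 0 ⊢ ·
Partition-refinement fixed point:
  B0 = {p0}
  B1 = {p1, q1}
  B2 = {p2, q2}
  B3 = {q0}
p0 ∈ B0, q0 ∈ B3 → different blocks

P ≁ Q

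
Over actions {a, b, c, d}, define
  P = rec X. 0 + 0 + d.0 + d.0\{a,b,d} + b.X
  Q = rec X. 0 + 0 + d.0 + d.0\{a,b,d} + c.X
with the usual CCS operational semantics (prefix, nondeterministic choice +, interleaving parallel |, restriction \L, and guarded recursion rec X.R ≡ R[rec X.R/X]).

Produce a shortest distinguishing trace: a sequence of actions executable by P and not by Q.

Reachable graph of P (3 states):
  u0 = rec X. 0 + 0 + d.0 + d.0\{a,b,d} + b.X :: =b=> u0, =d=> u1, =d=> u2
  u1 = 0 :: stopped
  u2 = 0\{a,b,d} :: stopped
Reachable graph of Q (3 states):
  v0 = rec X. 0 + 0 + d.0 + d.0\{a,b,d} + c.X :: =c=> v0, =d=> v1, =d=> v2
  v1 = 0 :: stopped
  v2 = 0\{a,b,d} :: stopped
Trace ⟨b⟩ through P, begin at {u0}:
  after b @ step 1: {u0}
  — P admits the full trace.
Trace ⟨b⟩ through Q, begin at {v0}:
  after b @ step 1: ∅ (Q stuck)

b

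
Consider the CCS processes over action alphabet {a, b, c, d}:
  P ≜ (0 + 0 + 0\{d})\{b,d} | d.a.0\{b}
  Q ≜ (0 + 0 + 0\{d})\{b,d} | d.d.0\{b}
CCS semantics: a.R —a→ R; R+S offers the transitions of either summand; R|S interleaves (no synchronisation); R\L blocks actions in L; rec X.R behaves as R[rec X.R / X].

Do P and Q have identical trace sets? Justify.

LTS(P): 3 reachable states
  m0 = (0 + 0 + 0\{d})\{b,d} | d.a.0\{b} → --d--▸ m1
  m1 = (0 + 0 + 0\{d})\{b,d} | a.0\{b} → --a--▸ m2
  m2 = (0 + 0 + 0\{d})\{b,d} | 0\{b} → ·
LTS(Q): 3 reachable states
  n0 = (0 + 0 + 0\{d})\{b,d} | d.d.0\{b} → --d--▸ n1
  n1 = (0 + 0 + 0\{d})\{b,d} | d.0\{b} → --d--▸ n2
  n2 = (0 + 0 + 0\{d})\{b,d} | 0\{b} → ·
Trace ⟨da⟩ through P, begin at {m0}:
  after d @ step 1: {m1}
  after a @ step 2: {m2}
  ✓ P
Trace ⟨da⟩ through Q, begin at {n0}:
  after d @ step 1: {n1}
  after a @ step 2: no successor for Q

trace-distinct — witness ⟨da⟩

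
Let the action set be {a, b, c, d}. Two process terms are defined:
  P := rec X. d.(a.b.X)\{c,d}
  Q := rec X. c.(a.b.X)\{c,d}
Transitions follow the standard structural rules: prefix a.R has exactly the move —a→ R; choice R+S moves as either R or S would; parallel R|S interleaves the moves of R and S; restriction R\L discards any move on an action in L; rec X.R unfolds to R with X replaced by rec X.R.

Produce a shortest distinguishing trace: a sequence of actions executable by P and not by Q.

d

P's transition system — 4 states:
  u0 = rec X. d.(a.b.X)\{c,d} has moves -d-> u1
  u1 = (a.b.(rec X. d.(a.b.X)\{c,d}))\{c,d} has moves -a-> u2
  u2 = (b.(rec X. d.(a.b.X)\{c,d}))\{c,d} has moves -b-> u3
  u3 = (rec X. d.(a.b.X)\{c,d})\{c,d} has moves stopped
Q's transition system — 4 states:
  v0 = rec X. c.(a.b.X)\{c,d} has moves -c-> v1
  v1 = (a.b.(rec X. c.(a.b.X)\{c,d}))\{c,d} has moves -a-> v2
  v2 = (b.(rec X. c.(a.b.X)\{c,d}))\{c,d} has moves -b-> v3
  v3 = (rec X. c.(a.b.X)\{c,d})\{c,d} has moves stopped
Trace ⟨d⟩ through P, begin at {u0}:
  [1] d ⇒ {u1}
  P completes σ.
Trace ⟨d⟩ through Q, begin at {v0}:
  [1] d ⇒ ∅ (Q stuck)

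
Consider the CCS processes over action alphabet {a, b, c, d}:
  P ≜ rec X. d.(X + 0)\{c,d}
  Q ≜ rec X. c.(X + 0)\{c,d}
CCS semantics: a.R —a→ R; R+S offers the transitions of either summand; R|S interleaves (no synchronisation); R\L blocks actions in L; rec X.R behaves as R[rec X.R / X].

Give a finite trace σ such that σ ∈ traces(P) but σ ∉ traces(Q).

P's transition system — 2 states:
  u0 = rec X. d.(X + 0)\{c,d} :: -d-> u1
  u1 = ((rec X. d.(X + 0)\{c,d}) + 0)\{c,d} :: ∅
Q's transition system — 2 states:
  v0 = rec X. c.(X + 0)\{c,d} :: -c-> v1
  v1 = ((rec X. c.(X + 0)\{c,d}) + 0)\{c,d} :: ∅
Run σ = ⟨d⟩ on P: start {u0}
  [1] d ⇒ {u1}
  P completes σ.
Run σ = ⟨d⟩ on Q: start {v0}
  [1] d ⇒ no successor for Q

d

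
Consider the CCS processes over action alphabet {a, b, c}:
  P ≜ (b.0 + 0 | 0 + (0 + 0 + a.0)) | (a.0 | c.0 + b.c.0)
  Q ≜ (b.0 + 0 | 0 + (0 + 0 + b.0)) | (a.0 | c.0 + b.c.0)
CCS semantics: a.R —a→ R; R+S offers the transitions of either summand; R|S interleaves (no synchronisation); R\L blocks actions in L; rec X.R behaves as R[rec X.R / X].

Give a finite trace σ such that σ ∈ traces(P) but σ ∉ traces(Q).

LTS(P): 12 reachable states
  s0 = (b.0 + 0 | 0 + (0 + 0 + a.0)) | (a.0 | c.0 + b.c.0) → ··a··> s1, ··a··> s2, ··b··> s2, ··b··> s3, ··c··> s4
  s1 = (b.0 + 0 | 0 + (0 + 0 + a.0)) | (0 | c.0) → ··a··> s5, ··b··> s5, ··c··> s6
  s2 = 0 | (a.0 | c.0 + b.c.0) → ··a··> s5, ··b··> s7, ··c··> s8
  s3 = (b.0 + 0 | 0 + (0 + 0 + a.0)) | c.0 → ··a··> s7, ··b··> s7, ··c··> s9
  s4 = (b.0 + 0 | 0 + (0 + 0 + a.0)) | (a.0 | 0) → ··a··> s6, ··a··> s8, ··b··> s8
  s5 = 0 | (0 | c.0) → ··c··> s10
  s6 = (b.0 + 0 | 0 + (0 + 0 + a.0)) | (0 | 0) → ··a··> s10, ··b··> s10
  s7 = 0 | c.0 → ··c··> s11
  s8 = 0 | (a.0 | 0) → ··a··> s10
  s9 = (b.0 + 0 | 0 + (0 + 0 + a.0)) | 0 → ··a··> s11, ··b··> s11
  s10 = 0 | (0 | 0) → ·
  s11 = 0 | 0 → ·
LTS(Q): 12 reachable states
  t0 = (b.0 + 0 | 0 + (0 + 0 + b.0)) | (a.0 | c.0 + b.c.0) → ··a··> t1, ··b··> t2, ··b··> t3, ··c··> t4
  t1 = (b.0 + 0 | 0 + (0 + 0 + b.0)) | (0 | c.0) → ··b··> t5, ··c··> t6
  t2 = (b.0 + 0 | 0 + (0 + 0 + b.0)) | c.0 → ··b··> t7, ··c··> t8
  t3 = 0 | (a.0 | c.0 + b.c.0) → ··a··> t5, ··b··> t7, ··c··> t9
  t4 = (b.0 + 0 | 0 + (0 + 0 + b.0)) | (a.0 | 0) → ··a··> t6, ··b··> t9
  t5 = 0 | (0 | c.0) → ··c··> t10
  t6 = (b.0 + 0 | 0 + (0 + 0 + b.0)) | (0 | 0) → ··b··> t10
  t7 = 0 | c.0 → ··c··> t11
  t8 = (b.0 + 0 | 0 + (0 + 0 + b.0)) | 0 → ··b··> t11
  t9 = 0 | (a.0 | 0) → ··a··> t10
  t10 = 0 | (0 | 0) → ·
  t11 = 0 | 0 → ·
Trace ⟨aa⟩ through P, begin at {s0}:
  [1] a ⇒ {s1, s2}
  [2] a ⇒ {s5}
  — P admits the full trace.
Trace ⟨aa⟩ through Q, begin at {t0}:
  [1] a ⇒ {t1}
  [2] a ⇒ ∅  — Q cannot continue

aa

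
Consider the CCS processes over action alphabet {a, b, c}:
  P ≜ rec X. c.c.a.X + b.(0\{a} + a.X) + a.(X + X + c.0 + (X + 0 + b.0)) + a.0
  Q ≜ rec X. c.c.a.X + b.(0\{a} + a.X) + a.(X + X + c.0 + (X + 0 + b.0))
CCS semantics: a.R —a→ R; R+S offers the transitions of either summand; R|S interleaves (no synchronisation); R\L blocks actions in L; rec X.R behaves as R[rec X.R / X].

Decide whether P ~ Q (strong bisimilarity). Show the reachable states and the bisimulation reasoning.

Reachable graph of P (6 states):
  s0 = rec X. c.c.a.X + b.(0\{a} + a.X) + a.(X + X + c.0 + (X + 0 + b.0)) + a.0 → ··a··> s1, ··a··> s2, ··b··> s3, ··c··> s4
  s1 = (rec X. c.c.a.X + b.(0\{a} + a.X) + a.(X + X + c.0 + (X + 0 + b.0)) + a.0) + (rec X. c.c.a.X + b.(0\{a} + a.X) + a.(X + X + c.0 + (X + 0 + b.0)) + a.0) + c.0 + ((rec X. c.c.a.X + b.(0\{a} + a.X) + a.(X + X + c.0 + (X + 0 + b.0)) + a.0) + 0 + b.0) → ··a··> s1, ··a··> s2, ··b··> s2, ··b··> s3, ··c··> s2, ··c··> s4
  s2 = 0 → ·
  s3 = 0\{a} + a.(rec X. c.c.a.X + b.(0\{a} + a.X) + a.(X + X + c.0 + (X + 0 + b.0)) + a.0) → ··a··> s0
  s4 = c.a.(rec X. c.c.a.X + b.(0\{a} + a.X) + a.(X + X + c.0 + (X + 0 + b.0)) + a.0) → ··c··> s5
  s5 = a.(rec X. c.c.a.X + b.(0\{a} + a.X) + a.(X + X + c.0 + (X + 0 + b.0)) + a.0) → ··a··> s0
Reachable graph of Q (6 states):
  t0 = rec X. c.c.a.X + b.(0\{a} + a.X) + a.(X + X + c.0 + (X + 0 + b.0)) → ··a··> t1, ··b··> t2, ··c··> t3
  t1 = (rec X. c.c.a.X + b.(0\{a} + a.X) + a.(X + X + c.0 + (X + 0 + b.0))) + (rec X. c.c.a.X + b.(0\{a} + a.X) + a.(X + X + c.0 + (X + 0 + b.0))) + c.0 + ((rec X. c.c.a.X + b.(0\{a} + a.X) + a.(X + X + c.0 + (X + 0 + b.0))) + 0 + b.0) → ··a··> t1, ··b··> t2, ··b··> t4, ··c··> t3, ··c··> t4
  t2 = 0\{a} + a.(rec X. c.c.a.X + b.(0\{a} + a.X) + a.(X + X + c.0 + (X + 0 + b.0))) → ··a··> t0
  t3 = c.a.(rec X. c.c.a.X + b.(0\{a} + a.X) + a.(X + X + c.0 + (X + 0 + b.0))) → ··c··> t5
  t4 = 0 → ·
  t5 = a.(rec X. c.c.a.X + b.(0\{a} + a.X) + a.(X + X + c.0 + (X + 0 + b.0))) → ··a··> t0
Bisimilarity quotient blocks:
  B0 = {s0}
  B1 = {s4}
  B2 = {s3, s5}
  B3 = {s2, t4}
  B4 = {s1}
  B5 = {t0}
  B6 = {t3}
  B7 = {t2, t5}
  B8 = {t1}
s0 ∈ B0, t0 ∈ B5 → different blocks

P ≁ Q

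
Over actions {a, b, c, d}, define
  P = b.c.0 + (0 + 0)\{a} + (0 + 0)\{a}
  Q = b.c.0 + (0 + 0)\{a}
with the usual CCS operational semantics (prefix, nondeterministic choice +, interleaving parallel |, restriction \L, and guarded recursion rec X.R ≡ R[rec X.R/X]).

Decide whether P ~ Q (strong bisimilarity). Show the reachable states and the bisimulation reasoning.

LTS(P): 3 reachable states
  s0 = b.c.0 + (0 + 0)\{a} + (0 + 0)\{a} :: -b-> s1
  s1 = c.0 :: -c-> s2
  s2 = 0 :: (no moves)
LTS(Q): 3 reachable states
  t0 = b.c.0 + (0 + 0)\{a} :: -b-> t1
  t1 = c.0 :: -c-> t2
  t2 = 0 :: (no moves)
Coarsest stable partition (strong bisimilarity classes):
  B0 = {s0, t0}
  B1 = {s1, t1}
  B2 = {s2, t2}
s0 ∈ B0, t0 ∈ B0 → same block

P ~ Q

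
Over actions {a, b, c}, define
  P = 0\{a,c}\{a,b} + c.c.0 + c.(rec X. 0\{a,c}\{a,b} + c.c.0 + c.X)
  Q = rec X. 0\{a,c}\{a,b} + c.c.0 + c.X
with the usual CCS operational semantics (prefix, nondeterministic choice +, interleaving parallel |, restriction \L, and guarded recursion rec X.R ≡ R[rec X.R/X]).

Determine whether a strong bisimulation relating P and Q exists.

Reachable graph of P (4 states):
  u0 = 0\{a,c}\{a,b} + c.c.0 + c.(rec X. 0\{a,c}\{a,b} + c.c.0 + c.X) :: --c--▸ u1, --c--▸ u2
  u1 = c.0 :: --c--▸ u3
  u2 = rec X. 0\{a,c}\{a,b} + c.c.0 + c.X :: --c--▸ u1, --c--▸ u2
  u3 = 0 :: deadlocked
Reachable graph of Q (3 states):
  v0 = rec X. 0\{a,c}\{a,b} + c.c.0 + c.X :: --c--▸ v0, --c--▸ v1
  v1 = c.0 :: --c--▸ v2
  v2 = 0 :: deadlocked
Partition-refinement fixed point:
  B0 = {u0, u2, v0}
  B1 = {u1, v1}
  B2 = {u3, v2}
u0 ∈ B0, v0 ∈ B0 → same block

bisimilar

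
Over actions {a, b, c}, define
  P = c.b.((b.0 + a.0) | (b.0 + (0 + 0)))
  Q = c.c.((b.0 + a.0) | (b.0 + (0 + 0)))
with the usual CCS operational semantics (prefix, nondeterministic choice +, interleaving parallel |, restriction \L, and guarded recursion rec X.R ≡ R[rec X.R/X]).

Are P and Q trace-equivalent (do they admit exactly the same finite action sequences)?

traces(P) ≠ traces(Q) — witness ⟨cb⟩

P's transition system — 6 states:
  s0 = c.b.((b.0 + a.0) | (b.0 + (0 + 0))) :: —c→ s1
  s1 = b.((b.0 + a.0) | (b.0 + (0 + 0))) :: —b→ s2
  s2 = (b.0 + a.0) | (b.0 + (0 + 0)) :: —a→ s3, —b→ s3, —b→ s4
  s3 = 0 | (b.0 + (0 + 0)) :: —b→ s5
  s4 = (b.0 + a.0) | 0 :: —a→ s5, —b→ s5
  s5 = 0 | 0 :: deadlocked
Q's transition system — 6 states:
  t0 = c.c.((b.0 + a.0) | (b.0 + (0 + 0))) :: —c→ t1
  t1 = c.((b.0 + a.0) | (b.0 + (0 + 0))) :: —c→ t2
  t2 = (b.0 + a.0) | (b.0 + (0 + 0)) :: —a→ t3, —b→ t3, —b→ t4
  t3 = 0 | (b.0 + (0 + 0)) :: —b→ t5
  t4 = (b.0 + a.0) | 0 :: —a→ t5, —b→ t5
  t5 = 0 | 0 :: deadlocked
Run σ = ⟨cb⟩ on P: start {s0}
  [1] c ⇒ {s1}
  [2] b ⇒ {s2}
  — P admits the full trace.
Run σ = ⟨cb⟩ on Q: start {t0}
  [1] c ⇒ {t1}
  [2] b ⇒ ∅ (Q stuck)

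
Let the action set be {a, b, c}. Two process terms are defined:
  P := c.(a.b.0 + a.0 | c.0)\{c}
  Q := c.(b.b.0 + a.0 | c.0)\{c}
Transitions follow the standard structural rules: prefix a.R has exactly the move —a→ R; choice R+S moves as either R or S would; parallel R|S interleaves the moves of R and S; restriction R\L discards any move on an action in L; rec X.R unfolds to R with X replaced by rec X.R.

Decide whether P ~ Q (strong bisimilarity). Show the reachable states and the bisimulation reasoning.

NO

LTS(P): 5 reachable states
  m0 = c.(a.b.0 + a.0 | c.0)\{c} has moves —c→ m1
  m1 = (a.b.0 + a.0 | c.0)\{c} has moves —a→ m2, —a→ m3
  m2 = (0 | c.0)\{c} has moves ∅
  m3 = (b.0)\{c} has moves —b→ m4
  m4 = 0\{c} has moves ∅
LTS(Q): 5 reachable states
  n0 = c.(b.b.0 + a.0 | c.0)\{c} has moves —c→ n1
  n1 = (b.b.0 + a.0 | c.0)\{c} has moves —a→ n2, —b→ n3
  n2 = (0 | c.0)\{c} has moves ∅
  n3 = (b.0)\{c} has moves —b→ n4
  n4 = 0\{c} has moves ∅
Partition-refinement fixed point:
  B0 = {m0}
  B1 = {m1}
  B2 = {m2, m4, n2, n4}
  B3 = {m3, n3}
  B4 = {n0}
  B5 = {n1}
m0 ∈ B0, n0 ∈ B4 → different blocks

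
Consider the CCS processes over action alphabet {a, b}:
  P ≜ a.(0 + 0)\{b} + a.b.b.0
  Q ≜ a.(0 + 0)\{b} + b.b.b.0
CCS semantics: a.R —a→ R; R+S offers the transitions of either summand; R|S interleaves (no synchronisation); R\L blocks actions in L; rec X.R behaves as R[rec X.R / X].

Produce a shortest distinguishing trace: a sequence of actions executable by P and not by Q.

ab

LTS(P): 5 reachable states
  m0 = a.(0 + 0)\{b} + a.b.b.0 has moves --a--▸ m1, --a--▸ m2
  m1 = (0 + 0)\{b} has moves (no moves)
  m2 = b.b.0 has moves --b--▸ m3
  m3 = b.0 has moves --b--▸ m4
  m4 = 0 has moves (no moves)
LTS(Q): 5 reachable states
  n0 = a.(0 + 0)\{b} + b.b.b.0 has moves --a--▸ n1, --b--▸ n2
  n1 = (0 + 0)\{b} has moves (no moves)
  n2 = b.b.0 has moves --b--▸ n3
  n3 = b.0 has moves --b--▸ n4
  n4 = 0 has moves (no moves)
Executing ab from P (initial set {m0}):
  after a @ step 1: {m1, m2}
  after b @ step 2: {m3}
  ✓ P
Executing ab from Q (initial set {n0}):
  after a @ step 1: {n1}
  after b @ step 2: no successor for Q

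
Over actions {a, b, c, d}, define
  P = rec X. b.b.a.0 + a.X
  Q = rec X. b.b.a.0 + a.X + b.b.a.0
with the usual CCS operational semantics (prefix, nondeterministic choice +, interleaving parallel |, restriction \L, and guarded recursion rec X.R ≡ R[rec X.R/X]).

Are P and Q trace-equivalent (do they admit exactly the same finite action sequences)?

LTS(P): 4 reachable states
  p0 = rec X. b.b.a.0 + a.X :: ··a··> p0, ··b··> p1
  p1 = b.a.0 :: ··b··> p2
  p2 = a.0 :: ··a··> p3
  p3 = 0 :: ·
LTS(Q): 4 reachable states
  q0 = rec X. b.b.a.0 + a.X + b.b.a.0 :: ··a··> q0, ··b··> q1
  q1 = b.a.0 :: ··b··> q2
  q2 = a.0 :: ··a··> q3
  q3 = 0 :: ·
Coarsest stable partition (strong bisimilarity classes):
  B0 = {p0, q0}
  B1 = {p1, q1}
  B2 = {p2, q2}
  B3 = {p3, q3}
p0 ∈ B0, q0 ∈ B0 → same block
Bisimilar ⇒ trace-equivalent.

traces(P) = traces(Q)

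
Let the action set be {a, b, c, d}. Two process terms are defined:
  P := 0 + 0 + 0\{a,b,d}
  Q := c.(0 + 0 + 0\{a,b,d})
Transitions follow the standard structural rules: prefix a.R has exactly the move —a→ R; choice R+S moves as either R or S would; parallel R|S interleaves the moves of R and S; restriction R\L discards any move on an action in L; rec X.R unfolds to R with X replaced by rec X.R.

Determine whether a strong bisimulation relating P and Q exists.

LTS(P): 1 reachable states
  u0 = 0 + 0 + 0\{a,b,d} :: stopped
LTS(Q): 2 reachable states
  v0 = c.(0 + 0 + 0\{a,b,d}) :: ··c··> v1
  v1 = 0 + 0 + 0\{a,b,d} :: stopped
Partition-refinement fixed point:
  B0 = {u0, v1}
  B1 = {v0}
u0 ∈ B0, v0 ∈ B1 → different blocks

NO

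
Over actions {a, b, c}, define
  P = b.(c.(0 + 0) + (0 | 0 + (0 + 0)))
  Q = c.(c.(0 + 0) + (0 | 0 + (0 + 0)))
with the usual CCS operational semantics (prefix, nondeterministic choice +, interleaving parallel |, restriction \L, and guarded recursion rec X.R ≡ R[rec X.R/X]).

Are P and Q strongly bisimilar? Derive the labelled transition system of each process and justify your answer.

NO

Reachable graph of P (3 states):
  m0 = b.(c.(0 + 0) + (0 | 0 + (0 + 0))) has moves —b→ m1
  m1 = c.(0 + 0) + (0 | 0 + (0 + 0)) has moves —c→ m2
  m2 = 0 + 0 has moves deadlocked
Reachable graph of Q (3 states):
  n0 = c.(c.(0 + 0) + (0 | 0 + (0 + 0))) has moves —c→ n1
  n1 = c.(0 + 0) + (0 | 0 + (0 + 0)) has moves —c→ n2
  n2 = 0 + 0 has moves deadlocked
Coarsest stable partition (strong bisimilarity classes):
  B0 = {m0}
  B1 = {m1, n1}
  B2 = {m2, n2}
  B3 = {n0}
m0 ∈ B0, n0 ∈ B3 → different blocks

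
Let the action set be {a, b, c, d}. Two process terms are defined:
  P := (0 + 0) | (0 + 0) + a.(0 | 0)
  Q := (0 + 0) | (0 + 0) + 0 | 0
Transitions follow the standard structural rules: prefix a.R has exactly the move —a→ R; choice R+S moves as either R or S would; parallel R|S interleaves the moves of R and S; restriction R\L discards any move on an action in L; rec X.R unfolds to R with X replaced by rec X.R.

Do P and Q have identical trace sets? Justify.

NO — witness ⟨a⟩

LTS(P): 2 reachable states
  m0 = (0 + 0) | (0 + 0) + a.(0 | 0) ⊢ -a-> m1
  m1 = 0 | 0 ⊢ ∅
LTS(Q): 1 reachable states
  n0 = (0 + 0) | (0 + 0) + 0 | 0 ⊢ ∅
Executing a from P (initial set {m0}):
  step 1 (a): {m1}
  P completes σ.
Executing a from Q (initial set {n0}):
  step 1 (a): ∅  — Q cannot continue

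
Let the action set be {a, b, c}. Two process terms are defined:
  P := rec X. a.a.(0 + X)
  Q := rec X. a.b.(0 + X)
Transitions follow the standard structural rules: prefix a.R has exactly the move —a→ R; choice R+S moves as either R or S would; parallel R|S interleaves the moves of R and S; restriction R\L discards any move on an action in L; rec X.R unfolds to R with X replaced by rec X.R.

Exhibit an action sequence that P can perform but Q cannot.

LTS(P): 3 reachable states
  m0 = rec X. a.a.(0 + X) :: -a-> m1
  m1 = a.(0 + (rec X. a.a.(0 + X))) :: -a-> m2
  m2 = 0 + (rec X. a.a.(0 + X)) :: -a-> m1
LTS(Q): 3 reachable states
  n0 = rec X. a.b.(0 + X) :: -a-> n1
  n1 = b.(0 + (rec X. a.b.(0 + X))) :: -b-> n2
  n2 = 0 + (rec X. a.b.(0 + X)) :: -a-> n1
Executing aa from P (initial set {m0}):
  after a @ step 1: {m1}
  after a @ step 2: {m2}
  — P admits the full trace.
Executing aa from Q (initial set {n0}):
  after a @ step 1: {n1}
  after a @ step 2: no successor for Q

aa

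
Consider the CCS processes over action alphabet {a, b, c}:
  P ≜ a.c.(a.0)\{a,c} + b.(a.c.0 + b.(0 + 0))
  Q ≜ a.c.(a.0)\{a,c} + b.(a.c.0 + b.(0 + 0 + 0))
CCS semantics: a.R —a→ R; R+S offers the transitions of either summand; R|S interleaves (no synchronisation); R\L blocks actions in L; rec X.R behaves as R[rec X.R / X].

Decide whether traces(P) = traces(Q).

P's transition system — 7 states:
  p0 = a.c.(a.0)\{a,c} + b.(a.c.0 + b.(0 + 0)) :: -a-> p1, -b-> p2
  p1 = c.(a.0)\{a,c} :: -c-> p3
  p2 = a.c.0 + b.(0 + 0) :: -a-> p4, -b-> p5
  p3 = (a.0)\{a,c} :: stopped
  p4 = c.0 :: -c-> p6
  p5 = 0 + 0 :: stopped
  p6 = 0 :: stopped
Q's transition system — 7 states:
  q0 = a.c.(a.0)\{a,c} + b.(a.c.0 + b.(0 + 0 + 0)) :: -a-> q1, -b-> q2
  q1 = c.(a.0)\{a,c} :: -c-> q3
  q2 = a.c.0 + b.(0 + 0 + 0) :: -a-> q4, -b-> q5
  q3 = (a.0)\{a,c} :: stopped
  q4 = c.0 :: -c-> q6
  q5 = 0 + 0 + 0 :: stopped
  q6 = 0 :: stopped
Partition-refinement fixed point:
  B0 = {p0, q0}
  B1 = {p1, p4, q1, q4}
  B2 = {p3, p5, p6, q3, q5, q6}
  B3 = {p2, q2}
p0 ∈ B0, q0 ∈ B0 → same block
Bisimilar ⇒ trace-equivalent.

YES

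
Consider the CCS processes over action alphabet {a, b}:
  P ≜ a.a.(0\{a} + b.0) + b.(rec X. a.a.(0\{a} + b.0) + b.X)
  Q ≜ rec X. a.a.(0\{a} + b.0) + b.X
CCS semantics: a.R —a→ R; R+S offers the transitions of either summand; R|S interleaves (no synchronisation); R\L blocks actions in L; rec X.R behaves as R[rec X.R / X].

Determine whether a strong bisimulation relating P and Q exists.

YES

LTS(P): 5 reachable states
  u0 = a.a.(0\{a} + b.0) + b.(rec X. a.a.(0\{a} + b.0) + b.X) → --a--▸ u1, --b--▸ u2
  u1 = a.(0\{a} + b.0) → --a--▸ u3
  u2 = rec X. a.a.(0\{a} + b.0) + b.X → --a--▸ u1, --b--▸ u2
  u3 = 0\{a} + b.0 → --b--▸ u4
  u4 = 0 → deadlocked
LTS(Q): 4 reachable states
  v0 = rec X. a.a.(0\{a} + b.0) + b.X → --a--▸ v1, --b--▸ v0
  v1 = a.(0\{a} + b.0) → --a--▸ v2
  v2 = 0\{a} + b.0 → --b--▸ v3
  v3 = 0 → deadlocked
Partition-refinement fixed point:
  B0 = {u0, u2, v0}
  B1 = {u1, v1}
  B2 = {u3, v2}
  B3 = {u4, v3}
u0 ∈ B0, v0 ∈ B0 → same block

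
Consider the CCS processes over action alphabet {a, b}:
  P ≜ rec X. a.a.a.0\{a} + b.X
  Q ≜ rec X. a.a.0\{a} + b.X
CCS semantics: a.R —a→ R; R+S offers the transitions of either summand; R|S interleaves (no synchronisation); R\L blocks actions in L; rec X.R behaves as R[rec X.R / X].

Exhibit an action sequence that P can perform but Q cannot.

LTS(P): 4 reachable states
  p0 = rec X. a.a.a.0\{a} + b.X → =a=> p1, =b=> p0
  p1 = a.a.0\{a} → =a=> p2
  p2 = a.0\{a} → =a=> p3
  p3 = 0\{a} → ∅
LTS(Q): 3 reachable states
  q0 = rec X. a.a.0\{a} + b.X → =a=> q1, =b=> q0
  q1 = a.0\{a} → =a=> q2
  q2 = 0\{a} → ∅
Trace ⟨aaa⟩ through P, begin at {p0}:
  [1] a ⇒ {p1}
  [2] a ⇒ {p2}
  [3] a ⇒ {p3}
  P completes σ.
Trace ⟨aaa⟩ through Q, begin at {q0}:
  [1] a ⇒ {q1}
  [2] a ⇒ {q2}
  [3] a ⇒ no successor for Q

aaa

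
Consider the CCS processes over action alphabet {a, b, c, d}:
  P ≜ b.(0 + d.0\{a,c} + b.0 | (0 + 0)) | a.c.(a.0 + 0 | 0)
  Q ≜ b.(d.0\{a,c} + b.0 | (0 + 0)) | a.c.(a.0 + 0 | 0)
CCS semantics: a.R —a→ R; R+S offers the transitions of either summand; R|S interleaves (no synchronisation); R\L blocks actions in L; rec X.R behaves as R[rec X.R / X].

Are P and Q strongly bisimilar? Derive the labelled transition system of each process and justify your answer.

P's transition system — 16 states:
  m0 = b.(0 + d.0\{a,c} + b.0 | (0 + 0)) | a.c.(a.0 + 0 | 0) :: —a→ m1, —b→ m2
  m1 = b.(0 + d.0\{a,c} + b.0 | (0 + 0)) | c.(a.0 + 0 | 0) :: —b→ m3, —c→ m4
  m2 = (0 + d.0\{a,c} + b.0 | (0 + 0)) | a.c.(a.0 + 0 | 0) :: —a→ m3, —b→ m5, —d→ m6
  m3 = (0 + d.0\{a,c} + b.0 | (0 + 0)) | c.(a.0 + 0 | 0) :: —b→ m7, —c→ m8, —d→ m9
  m4 = b.(0 + d.0\{a,c} + b.0 | (0 + 0)) | (a.0 + 0 | 0) :: —a→ m10, —b→ m8
  m5 = 0 | (0 + 0) | a.c.(a.0 + 0 | 0) :: —a→ m7
  m6 = 0\{a,c} | a.c.(a.0 + 0 | 0) :: —a→ m9
  m7 = 0 | (0 + 0) | c.(a.0 + 0 | 0) :: —c→ m11
  m8 = (0 + d.0\{a,c} + b.0 | (0 + 0)) | (a.0 + 0 | 0) :: —a→ m12, —b→ m11, —d→ m13
  m9 = 0\{a,c} | c.(a.0 + 0 | 0) :: —c→ m13
  m10 = b.(0 + d.0\{a,c} + b.0 | (0 + 0)) | 0 :: —b→ m12
  m11 = 0 | (0 + 0) | (a.0 + 0 | 0) :: —a→ m14
  m12 = (0 + d.0\{a,c} + b.0 | (0 + 0)) | 0 :: —b→ m14, —d→ m15
  m13 = 0\{a,c} | (a.0 + 0 | 0) :: —a→ m15
  m14 = 0 | (0 + 0) | 0 :: deadlocked
  m15 = 0\{a,c} | 0 :: deadlocked
Q's transition system — 16 states:
  n0 = b.(d.0\{a,c} + b.0 | (0 + 0)) | a.c.(a.0 + 0 | 0) :: —a→ n1, —b→ n2
  n1 = b.(d.0\{a,c} + b.0 | (0 + 0)) | c.(a.0 + 0 | 0) :: —b→ n3, —c→ n4
  n2 = (d.0\{a,c} + b.0 | (0 + 0)) | a.c.(a.0 + 0 | 0) :: —a→ n3, —b→ n5, —d→ n6
  n3 = (d.0\{a,c} + b.0 | (0 + 0)) | c.(a.0 + 0 | 0) :: —b→ n7, —c→ n8, —d→ n9
  n4 = b.(d.0\{a,c} + b.0 | (0 + 0)) | (a.0 + 0 | 0) :: —a→ n10, —b→ n8
  n5 = 0 | (0 + 0) | a.c.(a.0 + 0 | 0) :: —a→ n7
  n6 = 0\{a,c} | a.c.(a.0 + 0 | 0) :: —a→ n9
  n7 = 0 | (0 + 0) | c.(a.0 + 0 | 0) :: —c→ n11
  n8 = (d.0\{a,c} + b.0 | (0 + 0)) | (a.0 + 0 | 0) :: —a→ n12, —b→ n11, —d→ n13
  n9 = 0\{a,c} | c.(a.0 + 0 | 0) :: —c→ n13
  n10 = b.(d.0\{a,c} + b.0 | (0 + 0)) | 0 :: —b→ n12
  n11 = 0 | (0 + 0) | (a.0 + 0 | 0) :: —a→ n14
  n12 = (d.0\{a,c} + b.0 | (0 + 0)) | 0 :: —b→ n14, —d→ n15
  n13 = 0\{a,c} | (a.0 + 0 | 0) :: —a→ n15
  n14 = 0 | (0 + 0) | 0 :: deadlocked
  n15 = 0\{a,c} | 0 :: deadlocked
Coarsest stable partition (strong bisimilarity classes):
  B0 = {m0, n0}
  B1 = {m2, n2}
  B2 = {m3, n3}
  B3 = {m7, m9, n7, n9}
  B4 = {m11, m13, n11, n13}
  B5 = {m14, m15, n14, n15}
  B6 = {m8, n8}
  B7 = {m12, n12}
  B8 = {m5, m6, n5, n6}
  B9 = {m1, n1}
  B10 = {m4, n4}
  B11 = {m10, n10}
m0 ∈ B0, n0 ∈ B0 → same block

bisimilar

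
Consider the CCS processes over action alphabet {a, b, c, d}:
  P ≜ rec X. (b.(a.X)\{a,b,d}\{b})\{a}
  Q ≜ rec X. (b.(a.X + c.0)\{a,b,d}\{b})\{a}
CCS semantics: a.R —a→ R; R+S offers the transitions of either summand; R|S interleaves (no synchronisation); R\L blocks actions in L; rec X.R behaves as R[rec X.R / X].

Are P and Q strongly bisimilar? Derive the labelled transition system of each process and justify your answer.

P ≁ Q

P's transition system — 2 states:
  p0 = rec X. (b.(a.X)\{a,b,d}\{b})\{a} → --b--▸ p1
  p1 = (a.(rec X. (b.(a.X)\{a,b,d}\{b})\{a}))\{a,b,d}\{b}\{a} → stopped
Q's transition system — 3 states:
  q0 = rec X. (b.(a.X + c.0)\{a,b,d}\{b})\{a} → --b--▸ q1
  q1 = (a.(rec X. (b.(a.X + c.0)\{a,b,d}\{b})\{a}) + c.0)\{a,b,d}\{b}\{a} → --c--▸ q2
  q2 = 0\{a,b,d}\{b}\{a} → stopped
Coarsest stable partition (strong bisimilarity classes):
  B0 = {p0}
  B1 = {p1, q2}
  B2 = {q0}
  B3 = {q1}
p0 ∈ B0, q0 ∈ B2 → different blocks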